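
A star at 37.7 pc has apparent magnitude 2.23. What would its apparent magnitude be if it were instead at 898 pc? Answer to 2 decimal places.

m ≈ 9.11

Flux ∝ 1/d², so Δm = 5 log₁₀(d₂/d₁) = 5 log₁₀(898/37.7) = 6.885
m₂ = m₁ + Δm = 2.23 + (6.885) = 9.115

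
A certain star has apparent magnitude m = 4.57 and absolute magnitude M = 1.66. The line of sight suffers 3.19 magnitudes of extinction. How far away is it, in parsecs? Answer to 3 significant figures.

d ≈ 8.79 pc

m − M = 5 log₁₀(d/10 pc) + A  ⇒  4.57 − (1.66) − 3.19 = 5 log₁₀(d/10)
-0.280 = 5 log₁₀(d/10)
log₁₀ d = (m − M − A)/5 + 1 = 0.9440
d = 10^0.9440 = 8.790 pc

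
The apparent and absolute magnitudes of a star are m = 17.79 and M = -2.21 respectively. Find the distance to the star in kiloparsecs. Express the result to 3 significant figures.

d ≈ 100 kpc

μ = m − M = 20.000
m − M = 5 log₁₀ d − 5
log₁₀ d = (m − M)/5 + 1 = 5.0000
d = 10^5.0000 = 100000 pc
= 100.0 kpc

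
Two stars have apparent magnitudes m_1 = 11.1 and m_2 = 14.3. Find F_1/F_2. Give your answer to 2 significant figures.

F_1/F_2 ≈ 19

Magnitude difference = -3.2
Flux ratio = 10^(−0.4 Δm) = 10^(−0.4 × -3.2) = 10^1.280 = 19.05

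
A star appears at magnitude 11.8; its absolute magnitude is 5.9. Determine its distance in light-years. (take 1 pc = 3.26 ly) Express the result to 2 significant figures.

d ≈ 490 ly

Distance modulus: m − M = 11.8 − (5.9) = 5.900
m − M = 5 log₁₀ d − 5
log₁₀ d = (m − M)/5 + 1 = 2.1800
d = 10^2.1800 = 151.4 pc
= 493.4 ly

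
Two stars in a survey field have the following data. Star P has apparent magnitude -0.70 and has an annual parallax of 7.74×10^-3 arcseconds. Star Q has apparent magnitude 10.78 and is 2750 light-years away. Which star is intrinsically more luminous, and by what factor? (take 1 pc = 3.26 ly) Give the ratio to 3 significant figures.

Star P: d = 1/p = 1/7.74×10^-3″ = 129.2 pc
Star P: M = m − 5 log₁₀ d + 5 = -0.70 − 5·2.1113 + 5 = -6.256
Star Q: d = 2750 ly / 3.26 = 843.6 pc
Star Q: M = m − 5 log₁₀ d + 5 = 10.78 − 5·2.9261 + 5 = 1.149
ΔM = M_P − M_Q = -6.256 − (1.149) = -7.406; smaller M is more luminous → Star P.
L ratio = 10^(0.4 |ΔM|) = 10^2.962 = 916.8

Star P is more luminous, by a factor of 917.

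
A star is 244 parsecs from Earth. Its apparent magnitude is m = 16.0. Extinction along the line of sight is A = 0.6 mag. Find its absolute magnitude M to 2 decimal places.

5 log₁₀(d/10 pc) = 5 log₁₀(244.0) − 5 = 6.937
M = m − 5 log₁₀(d/10) − A = 16.0 − 6.937 − 0.6 = 8.463

M ≈ 8.46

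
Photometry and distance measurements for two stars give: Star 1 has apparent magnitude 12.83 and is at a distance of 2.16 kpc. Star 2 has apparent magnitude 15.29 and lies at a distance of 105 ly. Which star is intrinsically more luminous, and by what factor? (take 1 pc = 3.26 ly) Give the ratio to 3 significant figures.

Star 1 is more luminous, by a factor of 43300.

Star 1: d = 2.16 kpc = 2160 pc
Star 1: M = m − 5 log₁₀ d + 5 = 12.83 − 5·3.3345 + 5 = 1.158
Star 2: d = 105 ly / 3.26 = 32.21 pc
Star 2: M = m − 5 log₁₀ d + 5 = 15.29 − 5·1.5080 + 5 = 12.750
ΔM = M_1 − M_2 = 1.158 − (12.750) = -11.592; smaller M is more luminous → Star 1.
L ratio = 10^(0.4 |ΔM|) = 10^4.637 = 43350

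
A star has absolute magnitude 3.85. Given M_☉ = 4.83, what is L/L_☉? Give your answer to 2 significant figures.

L/L_☉ ≈ 2.5

M − M_☉ = 3.85 − 4.83 = -0.980
L/L_☉ = 10^(−0.4 (M − M_☉)) = 10^0.392 = 2.466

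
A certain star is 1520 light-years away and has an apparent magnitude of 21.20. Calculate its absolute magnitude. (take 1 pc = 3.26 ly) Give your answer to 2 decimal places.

M ≈ 12.86

d = 1520 ly / 3.26 = 466.3 pc
5 log₁₀(d/10 pc) = 5 log₁₀(466.3) − 5 = 8.343
M = m − 5 log₁₀(d/10) = 21.20 − 8.343 = 12.857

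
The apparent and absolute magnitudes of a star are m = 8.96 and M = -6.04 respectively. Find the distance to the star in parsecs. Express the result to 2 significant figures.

d ≈ 10000 pc

μ = m − M = 15.000
m − M = 5 log₁₀ d − 5
log₁₀ d = (m − M)/5 + 1 = 4.0000
d = 10^4.0000 = 10000 pc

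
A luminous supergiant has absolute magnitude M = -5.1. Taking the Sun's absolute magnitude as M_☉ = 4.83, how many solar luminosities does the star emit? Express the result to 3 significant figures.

M − M_☉ = -5.1 − 4.83 = -9.930
L/L_☉ = 10^(−0.4 (M − M_☉)) = 10^3.972 = 9376

L/L_☉ ≈ 9380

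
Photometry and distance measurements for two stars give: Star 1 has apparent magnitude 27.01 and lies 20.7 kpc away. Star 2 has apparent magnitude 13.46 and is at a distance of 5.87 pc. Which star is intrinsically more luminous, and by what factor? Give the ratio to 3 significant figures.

Star 1: d = 20.7 kpc = 20700 pc
Star 1: M = m − 5 log₁₀ d + 5 = 27.01 − 5·4.3160 + 5 = 10.430
Star 2: M = m − 5 log₁₀ d + 5 = 13.46 − 5·0.7686 + 5 = 14.617
ΔM = M_1 − M_2 = 10.430 − (14.617) = -4.187; smaller M is more luminous → Star 1.
L ratio = 10^(0.4 |ΔM|) = 10^1.675 = 47.28

Star 1 is more luminous, by a factor of 47.3.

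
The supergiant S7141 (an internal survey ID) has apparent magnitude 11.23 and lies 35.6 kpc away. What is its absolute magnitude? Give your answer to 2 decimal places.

d = 35.6 kpc = 35600 pc
5 log₁₀(d/10 pc) = 5 log₁₀(35600) − 5 = 17.757
M = m − 5 log₁₀(d/10) = 11.23 − 17.757 = -6.527

M ≈ -6.53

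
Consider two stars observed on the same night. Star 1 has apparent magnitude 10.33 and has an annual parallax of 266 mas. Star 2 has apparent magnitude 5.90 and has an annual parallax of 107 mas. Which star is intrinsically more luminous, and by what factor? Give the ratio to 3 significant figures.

Star 2 is more luminous, by a factor of 366.

Star 1: p = 266 mas = 0.266″ → d = 1/p = 3.759 pc
Star 1: M = m − 5 log₁₀ d + 5 = 10.33 − 5·0.5751 + 5 = 12.454
Star 2: p = 107 mas = 0.107″ → d = 1/p = 9.346 pc
Star 2: M = m − 5 log₁₀ d + 5 = 5.90 − 5·0.9706 + 5 = 6.047
ΔM = M_1 − M_2 = 12.454 − (6.047) = 6.407; smaller M is more luminous → Star 2.
L ratio = 10^(0.4 |ΔM|) = 10^2.563 = 365.6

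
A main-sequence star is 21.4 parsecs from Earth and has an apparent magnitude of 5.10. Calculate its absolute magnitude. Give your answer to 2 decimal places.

M ≈ 3.45

5 log₁₀(d/10 pc) = 5 log₁₀(21.40) − 5 = 1.652
M = m − 5 log₁₀(d/10) = 5.10 − 1.652 = 3.448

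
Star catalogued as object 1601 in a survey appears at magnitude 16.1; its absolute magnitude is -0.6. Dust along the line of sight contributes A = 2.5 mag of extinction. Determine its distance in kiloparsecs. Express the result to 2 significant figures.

m − M = 5 log₁₀(d/10 pc) + A  ⇒  16.1 − (-0.6) − 2.5 = 5 log₁₀(d/10)
14.200 = 5 log₁₀(d/10)
log₁₀ d = (m − M − A)/5 + 1 = 3.8400
d = 10^3.8400 = 6918 pc
= 6.918 kpc

d ≈ 6.9 kpc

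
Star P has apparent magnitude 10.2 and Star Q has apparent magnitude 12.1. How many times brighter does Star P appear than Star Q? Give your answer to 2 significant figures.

5.8

Magnitude difference = -1.9
Flux ratio = 10^(−0.4 Δm) = 10^(−0.4 × -1.9) = 10^0.760 = 5.754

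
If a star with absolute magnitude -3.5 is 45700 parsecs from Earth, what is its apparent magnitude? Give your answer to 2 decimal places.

m ≈ 14.80

m = M + 5 log₁₀ d − 5 = -3.5 + 5·4.6599 − 5 = 14.800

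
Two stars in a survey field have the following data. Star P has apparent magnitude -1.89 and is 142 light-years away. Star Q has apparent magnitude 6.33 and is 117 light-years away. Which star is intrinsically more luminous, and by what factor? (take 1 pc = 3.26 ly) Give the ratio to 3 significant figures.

Star P is more luminous, by a factor of 2860.

Star P: d = 142 ly / 3.26 = 43.56 pc
Star P: M = m − 5 log₁₀ d + 5 = -1.89 − 5·1.6391 + 5 = -5.085
Star Q: d = 117 ly / 3.26 = 35.89 pc
Star Q: M = m − 5 log₁₀ d + 5 = 6.33 − 5·1.5550 + 5 = 3.555
ΔM = M_P − M_Q = -5.085 − (3.555) = -8.641; smaller M is more luminous → Star P.
L ratio = 10^(0.4 |ΔM|) = 10^3.456 = 2859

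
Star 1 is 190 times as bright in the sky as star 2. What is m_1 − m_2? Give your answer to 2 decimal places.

Pogson: Δm = −2.5 log₁₀(ratio) = −2.5 log₁₀(190) = −2.5 × 2.2788 = -5.697
Star 1 is brighter, so it has the smaller magnitude: the difference is negative.

m_1 − m_2 ≈ -5.70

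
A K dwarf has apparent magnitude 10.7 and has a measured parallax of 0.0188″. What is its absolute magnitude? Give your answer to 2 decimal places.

M ≈ 7.07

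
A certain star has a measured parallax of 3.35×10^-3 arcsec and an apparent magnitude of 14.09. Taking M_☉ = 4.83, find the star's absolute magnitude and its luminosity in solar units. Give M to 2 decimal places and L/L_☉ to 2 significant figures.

M ≈ 6.72; L/L_☉ ≈ 0.18

d = 1/p = 1/3.35×10^-3″ = 298.5 pc
M = m − 5 log₁₀ d + 5 = 14.09 − 5·2.4750 + 5 = 6.715
M − M_☉ = 6.715 − 4.83 = 1.885
L/L_☉ = 10^(−0.4 × 1.885) = 0.1762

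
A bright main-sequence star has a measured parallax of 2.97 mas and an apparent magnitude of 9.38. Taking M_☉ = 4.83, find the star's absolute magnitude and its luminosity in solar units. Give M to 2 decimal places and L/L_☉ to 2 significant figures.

M ≈ 1.74; L/L_☉ ≈ 17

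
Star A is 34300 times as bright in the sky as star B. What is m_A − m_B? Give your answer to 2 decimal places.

Pogson: Δm = −2.5 log₁₀(ratio) = −2.5 log₁₀(34300) = −2.5 × 4.5353 = -11.338
Star A is brighter, so it has the smaller magnitude: the difference is negative.

m_A − m_B ≈ -11.34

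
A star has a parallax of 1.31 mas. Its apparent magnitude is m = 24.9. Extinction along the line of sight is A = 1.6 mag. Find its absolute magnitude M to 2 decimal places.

p = 1.31 mas = 1.31×10^-3″ → d = 1/p = 763.4 pc
5 log₁₀(d/10 pc) = 5 log₁₀(763.4) − 5 = 9.414
M = m − 5 log₁₀(d/10) − A = 24.9 − 9.414 − 1.6 = 13.886

M ≈ 13.89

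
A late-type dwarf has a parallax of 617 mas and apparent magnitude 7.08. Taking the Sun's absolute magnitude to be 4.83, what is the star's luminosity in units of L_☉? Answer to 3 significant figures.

d = 1/p = 1000/617 mas = 1.621 pc
M = m − 5 log₁₀ d + 5 = 7.08 − 5·0.2097 + 5 = 11.031
M − M_☉ = 11.031 − 4.83 = 6.201
L/L_☉ = 10^(−0.4 × 6.201) = 3.307×10^-3

L/L_☉ ≈ 3.31×10^-3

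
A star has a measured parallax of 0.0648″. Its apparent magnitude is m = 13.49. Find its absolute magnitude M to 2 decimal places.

d = 1/p = 1/0.0648″ = 15.43 pc
5 log₁₀(d/10 pc) = 5 log₁₀(15.43) − 5 = 0.942
M = m − 5 log₁₀(d/10) = 13.49 − 0.942 = 12.548

M ≈ 12.55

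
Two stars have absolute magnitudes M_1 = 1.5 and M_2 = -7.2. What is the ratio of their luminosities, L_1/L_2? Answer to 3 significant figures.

L_1/L_2 ≈ 3.31×10^-4

ΔM = M_1 − M_2 = 8.7
L_1/L_2 = 10^(−0.4 ΔM) = 10^-3.480 = 3.311×10^-4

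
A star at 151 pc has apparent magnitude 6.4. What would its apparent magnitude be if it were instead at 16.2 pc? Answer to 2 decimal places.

m ≈ 1.55

Flux ∝ 1/d², so Δm = 5 log₁₀(d₂/d₁) = 5 log₁₀(16.2/151) = -4.847
m₂ = m₁ + Δm = 6.4 + (-4.847) = 1.553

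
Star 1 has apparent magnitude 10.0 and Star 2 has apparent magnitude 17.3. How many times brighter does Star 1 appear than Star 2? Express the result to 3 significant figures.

832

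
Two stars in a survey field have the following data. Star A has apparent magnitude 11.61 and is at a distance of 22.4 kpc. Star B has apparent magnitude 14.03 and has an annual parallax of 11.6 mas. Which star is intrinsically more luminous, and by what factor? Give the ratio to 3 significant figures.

Star A is more luminous, by a factor of 627000.

Star A: d = 22.4 kpc = 22400 pc
Star A: M = m − 5 log₁₀ d + 5 = 11.61 − 5·4.3502 + 5 = -5.141
Star B: p = 11.6 mas = 0.0116″ → d = 1/p = 86.21 pc
Star B: M = m − 5 log₁₀ d + 5 = 14.03 − 5·1.9355 + 5 = 9.352
ΔM = M_A − M_B = -5.141 − (9.352) = -14.494; smaller M is more luminous → Star A.
L ratio = 10^(0.4 |ΔM|) = 10^5.797 = 627200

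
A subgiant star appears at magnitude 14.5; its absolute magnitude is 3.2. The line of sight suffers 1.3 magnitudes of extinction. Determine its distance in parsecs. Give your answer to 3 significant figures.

m − M = 5 log₁₀(d/10 pc) + A  ⇒  14.5 − (3.2) − 1.3 = 5 log₁₀(d/10)
10.000 = 5 log₁₀(d/10)
log₁₀ d = (m − M − A)/5 + 1 = 3.0000
d = 10^3.0000 = 1000 pc

d ≈ 1000 pc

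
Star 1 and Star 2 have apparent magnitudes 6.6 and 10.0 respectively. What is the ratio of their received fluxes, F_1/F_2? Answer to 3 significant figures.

F_1/F_2 ≈ 22.9

Δm = 6.6 − (10.0) = -3.4
Flux ratio = 10^(−0.4 Δm) = 10^(−0.4 × -3.4) = 10^1.360 = 22.91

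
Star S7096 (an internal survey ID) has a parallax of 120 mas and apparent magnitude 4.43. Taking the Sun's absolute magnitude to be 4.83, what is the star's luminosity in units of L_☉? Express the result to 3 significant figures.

L/L_☉ ≈ 1.00

d = 1/p = 1000/120 mas = 8.333 pc
M = m − 5 log₁₀ d + 5 = 4.43 − 5·0.9208 + 5 = 4.826
M − M_☉ = 4.826 − 4.83 = -0.004
L/L_☉ = 10^(−0.4 × -0.004) = 1.004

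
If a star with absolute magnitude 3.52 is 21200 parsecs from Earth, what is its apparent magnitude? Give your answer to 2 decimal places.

m ≈ 20.15

m = M + 5 log₁₀ d − 5 = 3.52 + 5·4.3263 − 5 = 20.152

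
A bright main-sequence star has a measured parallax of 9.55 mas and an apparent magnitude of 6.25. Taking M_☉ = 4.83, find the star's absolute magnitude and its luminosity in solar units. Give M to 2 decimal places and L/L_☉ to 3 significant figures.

M ≈ 1.15; L/L_☉ ≈ 29.6

d = 1/p = 1000/9.55 mas = 104.7 pc
M = m − 5 log₁₀ d + 5 = 6.25 − 5·2.0200 + 5 = 1.150
M − M_☉ = 1.150 − 4.83 = -3.680
L/L_☉ = 10^(−0.4 × -3.680) = 29.65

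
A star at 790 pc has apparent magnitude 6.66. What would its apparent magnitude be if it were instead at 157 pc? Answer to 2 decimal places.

m ≈ 3.15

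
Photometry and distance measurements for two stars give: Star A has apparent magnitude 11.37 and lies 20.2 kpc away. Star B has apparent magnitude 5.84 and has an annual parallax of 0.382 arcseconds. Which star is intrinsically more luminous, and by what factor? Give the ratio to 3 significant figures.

Star A: d = 20.2 kpc = 20200 pc
Star A: M = m − 5 log₁₀ d + 5 = 11.37 − 5·4.3054 + 5 = -5.157
Star B: d = 1/p = 1/0.382″ = 2.618 pc
Star B: M = m − 5 log₁₀ d + 5 = 5.84 − 5·0.4179 + 5 = 8.750
ΔM = M_A − M_B = -5.157 − (8.750) = -13.907; smaller M is more luminous → Star A.
L ratio = 10^(0.4 |ΔM|) = 10^5.563 = 365500

Star A is more luminous, by a factor of 365000.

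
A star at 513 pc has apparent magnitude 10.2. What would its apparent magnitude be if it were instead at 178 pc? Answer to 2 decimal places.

m ≈ 7.90

Flux ∝ 1/d², so Δm = 5 log₁₀(d₂/d₁) = 5 log₁₀(178/513) = -2.298
m₂ = m₁ + Δm = 10.2 + (-2.298) = 7.902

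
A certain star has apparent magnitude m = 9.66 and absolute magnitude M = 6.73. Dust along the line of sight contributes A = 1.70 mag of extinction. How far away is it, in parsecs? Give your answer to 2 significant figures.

d ≈ 18 pc

m − M = 5 log₁₀(d/10 pc) + A  ⇒  9.66 − (6.73) − 1.70 = 5 log₁₀(d/10)
1.230 = 5 log₁₀(d/10)
log₁₀ d = (m − M − A)/5 + 1 = 1.2460
d = 10^1.2460 = 17.62 pc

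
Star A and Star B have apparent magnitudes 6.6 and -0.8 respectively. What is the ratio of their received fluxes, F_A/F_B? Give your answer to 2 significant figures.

F_A/F_B ≈ 1.1×10^-3

Δm = 6.6 − (-0.8) = 7.4
Flux ratio = 10^(−0.4 Δm) = 10^(−0.4 × 7.4) = 10^-2.960 = 1.096×10^-3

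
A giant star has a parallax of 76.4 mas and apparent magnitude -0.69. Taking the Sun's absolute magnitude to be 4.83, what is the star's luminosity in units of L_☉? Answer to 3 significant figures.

L/L_☉ ≈ 277

d = 1/p = 1000/76.4 mas = 13.09 pc
M = m − 5 log₁₀ d + 5 = -0.69 − 5·1.1169 + 5 = -1.275
M − M_☉ = -1.275 − 4.83 = -6.105
L/L_☉ = 10^(−0.4 × -6.105) = 276.6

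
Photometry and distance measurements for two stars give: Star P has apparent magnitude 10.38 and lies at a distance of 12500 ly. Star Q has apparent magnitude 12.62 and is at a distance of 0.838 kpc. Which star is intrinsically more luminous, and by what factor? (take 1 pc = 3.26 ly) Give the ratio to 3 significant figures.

Star P is more luminous, by a factor of 165.

Star P: d = 12500 ly / 3.26 = 3834 pc
Star P: M = m − 5 log₁₀ d + 5 = 10.38 − 5·3.5837 + 5 = -2.538
Star Q: d = 0.838 kpc = 838.0 pc
Star Q: M = m − 5 log₁₀ d + 5 = 12.62 − 5·2.9232 + 5 = 3.004
ΔM = M_P − M_Q = -2.538 − (3.004) = -5.542; smaller M is more luminous → Star P.
L ratio = 10^(0.4 |ΔM|) = 10^2.217 = 164.8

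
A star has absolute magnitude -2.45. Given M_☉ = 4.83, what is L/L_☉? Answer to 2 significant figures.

L/L_☉ ≈ 820

M − M_☉ = -2.45 − 4.83 = -7.280
L/L_☉ = 10^(−0.4 (M − M_☉)) = 10^2.912 = 816.6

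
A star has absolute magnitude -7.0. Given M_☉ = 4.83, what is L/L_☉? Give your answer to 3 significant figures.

L/L_☉ ≈ 54000

M − M_☉ = -7.0 − 4.83 = -11.830
L/L_☉ = 10^(−0.4 (M − M_☉)) = 10^4.732 = 53950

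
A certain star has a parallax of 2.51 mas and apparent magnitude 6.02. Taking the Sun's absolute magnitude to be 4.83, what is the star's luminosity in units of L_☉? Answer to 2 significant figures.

d = 1/p = 1000/2.51 mas = 398.4 pc
M = m − 5 log₁₀ d + 5 = 6.02 − 5·2.6003 + 5 = -1.982
M − M_☉ = -1.982 − 4.83 = -6.812
L/L_☉ = 10^(−0.4 × -6.812) = 530.5

L/L_☉ ≈ 530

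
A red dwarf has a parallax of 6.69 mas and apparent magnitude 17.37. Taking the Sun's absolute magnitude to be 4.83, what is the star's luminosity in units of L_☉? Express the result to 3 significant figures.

L/L_☉ ≈ 2.15×10^-3

d = 1/p = 1000/6.69 mas = 149.5 pc
M = m − 5 log₁₀ d + 5 = 17.37 − 5·2.1746 + 5 = 11.497
M − M_☉ = 11.497 − 4.83 = 6.667
L/L_☉ = 10^(−0.4 × 6.667) = 2.154×10^-3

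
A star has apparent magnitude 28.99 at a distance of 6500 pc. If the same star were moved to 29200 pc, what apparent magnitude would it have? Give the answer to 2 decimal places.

m ≈ 32.25

Flux ∝ 1/d², so Δm = 5 log₁₀(d₂/d₁) = 5 log₁₀(29200/6500) = 3.262
m₂ = m₁ + Δm = 28.99 + (3.262) = 32.252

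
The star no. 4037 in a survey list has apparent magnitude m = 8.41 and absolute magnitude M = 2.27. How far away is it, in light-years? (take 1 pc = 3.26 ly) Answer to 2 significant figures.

d ≈ 550 ly

μ = m − M = 6.140
m − M = 5 log₁₀ d − 5
log₁₀ d = (m − M)/5 + 1 = 2.2280
d = 10^2.2280 = 169.0 pc
= 551.1 ly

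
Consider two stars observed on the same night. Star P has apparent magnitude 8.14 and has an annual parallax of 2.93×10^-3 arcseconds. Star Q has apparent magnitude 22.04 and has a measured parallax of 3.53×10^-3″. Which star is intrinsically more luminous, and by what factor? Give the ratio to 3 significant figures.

Star P is more luminous, by a factor of 527000.

Star P: d = 1/p = 1/2.93×10^-3″ = 341.3 pc
Star P: M = m − 5 log₁₀ d + 5 = 8.14 − 5·2.5331 + 5 = 0.474
Star Q: d = 1/p = 1/3.53×10^-3″ = 283.3 pc
Star Q: M = m − 5 log₁₀ d + 5 = 22.04 − 5·2.4522 + 5 = 14.779
ΔM = M_P − M_Q = 0.474 − (14.779) = -14.305; smaller M is more luminous → Star P.
L ratio = 10^(0.4 |ΔM|) = 10^5.722 = 527000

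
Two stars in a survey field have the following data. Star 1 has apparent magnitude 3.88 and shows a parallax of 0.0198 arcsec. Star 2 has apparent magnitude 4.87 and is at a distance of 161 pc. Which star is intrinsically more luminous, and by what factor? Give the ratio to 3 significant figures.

Star 1: d = 1/p = 1/0.0198″ = 50.51 pc
Star 1: M = m − 5 log₁₀ d + 5 = 3.88 − 5·1.7033 + 5 = 0.363
Star 2: M = m − 5 log₁₀ d + 5 = 4.87 − 5·2.2068 + 5 = -1.164
ΔM = M_1 − M_2 = 0.363 − (-1.164) = 1.527; smaller M is more luminous → Star 2.
L ratio = 10^(0.4 |ΔM|) = 10^0.611 = 4.083

Star 2 is more luminous, by a factor of 4.08.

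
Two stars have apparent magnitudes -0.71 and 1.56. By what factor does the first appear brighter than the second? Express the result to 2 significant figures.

Magnitude difference = -2.27
Flux ratio = 10^(−0.4 Δm) = 10^(−0.4 × -2.27) = 10^0.908 = 8.091

8.1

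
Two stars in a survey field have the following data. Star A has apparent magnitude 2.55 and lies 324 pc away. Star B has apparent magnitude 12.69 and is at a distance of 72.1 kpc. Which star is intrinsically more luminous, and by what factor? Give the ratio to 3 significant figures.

Star B is more luminous, by a factor of 4.35.

Star A: M = m − 5 log₁₀ d + 5 = 2.55 − 5·2.5105 + 5 = -5.003
Star B: d = 72.1 kpc = 72100 pc
Star B: M = m − 5 log₁₀ d + 5 = 12.69 − 5·4.8579 + 5 = -6.600
ΔM = M_A − M_B = -5.003 − (-6.600) = 1.597; smaller M is more luminous → Star B.
L ratio = 10^(0.4 |ΔM|) = 10^0.639 = 4.353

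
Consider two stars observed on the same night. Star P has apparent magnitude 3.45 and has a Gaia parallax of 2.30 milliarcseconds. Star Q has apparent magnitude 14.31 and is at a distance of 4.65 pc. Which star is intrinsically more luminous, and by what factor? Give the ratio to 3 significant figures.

Star P is more luminous, by a factor of 1.93×10^8.

Star P: p = 2.30 mas = 2.30×10^-3″ → d = 1/p = 434.8 pc
Star P: M = m − 5 log₁₀ d + 5 = 3.45 − 5·2.6383 + 5 = -4.741
Star Q: M = m − 5 log₁₀ d + 5 = 14.31 − 5·0.6675 + 5 = 15.973
ΔM = M_P − M_Q = -4.741 − (15.973) = -20.714; smaller M is more luminous → Star P.
L ratio = 10^(0.4 |ΔM|) = 10^8.286 = 1.930×10^8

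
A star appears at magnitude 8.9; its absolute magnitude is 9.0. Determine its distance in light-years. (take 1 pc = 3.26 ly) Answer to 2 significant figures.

d ≈ 31 ly

Distance modulus: m − M = 8.9 − (9.0) = -0.100
m − M = 5 log₁₀ d − 5
log₁₀ d = (m − M)/5 + 1 = 0.9800
d = 10^0.9800 = 9.550 pc
= 31.13 ly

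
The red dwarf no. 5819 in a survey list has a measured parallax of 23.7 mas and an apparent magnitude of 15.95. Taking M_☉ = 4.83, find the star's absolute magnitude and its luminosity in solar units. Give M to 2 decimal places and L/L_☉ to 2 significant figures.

M ≈ 12.82; L/L_☉ ≈ 6.3×10^-4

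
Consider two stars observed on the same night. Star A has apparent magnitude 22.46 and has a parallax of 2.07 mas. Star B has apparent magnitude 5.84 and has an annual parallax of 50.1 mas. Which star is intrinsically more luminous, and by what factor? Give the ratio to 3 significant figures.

Star B is more luminous, by a factor of 7590.

Star A: p = 2.07 mas = 2.07×10^-3″ → d = 1/p = 483.1 pc
Star A: M = m − 5 log₁₀ d + 5 = 22.46 − 5·2.6840 + 5 = 14.040
Star B: p = 50.1 mas = 0.0501″ → d = 1/p = 19.96 pc
Star B: M = m − 5 log₁₀ d + 5 = 5.84 − 5·1.3002 + 5 = 4.339
ΔM = M_A − M_B = 14.040 − (4.339) = 9.701; smaller M is more luminous → Star B.
L ratio = 10^(0.4 |ΔM|) = 10^3.880 = 7590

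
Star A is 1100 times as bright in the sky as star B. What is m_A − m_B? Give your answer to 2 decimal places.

Pogson: Δm = −2.5 log₁₀(ratio) = −2.5 log₁₀(1100) = −2.5 × 3.0414 = -7.603
Star A is brighter, so it has the smaller magnitude: the difference is negative.

m_A − m_B ≈ -7.60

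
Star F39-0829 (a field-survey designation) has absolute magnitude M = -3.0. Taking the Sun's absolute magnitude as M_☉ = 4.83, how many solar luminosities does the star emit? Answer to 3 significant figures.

L/L_☉ ≈ 1360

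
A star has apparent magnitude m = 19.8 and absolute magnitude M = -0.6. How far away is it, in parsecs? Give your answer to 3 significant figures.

Distance modulus: m − M = 19.8 − (-0.6) = 20.400
m − M = 5 log₁₀ d − 5
log₁₀ d = (m − M)/5 + 1 = 5.0800
d = 10^5.0800 = 120200 pc

d ≈ 120000 pc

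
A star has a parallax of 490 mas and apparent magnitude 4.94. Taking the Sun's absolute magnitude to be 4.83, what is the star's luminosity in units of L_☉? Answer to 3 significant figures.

d = 1/p = 1000/490 mas = 2.041 pc
M = m − 5 log₁₀ d + 5 = 4.94 − 5·0.3098 + 5 = 8.391
M − M_☉ = 8.391 − 4.83 = 3.561
L/L_☉ = 10^(−0.4 × 3.561) = 0.03764

L/L_☉ ≈ 0.0376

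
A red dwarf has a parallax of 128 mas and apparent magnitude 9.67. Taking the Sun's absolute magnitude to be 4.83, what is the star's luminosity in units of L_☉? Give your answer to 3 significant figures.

L/L_☉ ≈ 7.07×10^-3

d = 1/p = 1000/128 mas = 7.812 pc
M = m − 5 log₁₀ d + 5 = 9.67 − 5·0.8928 + 5 = 10.206
M − M_☉ = 10.206 − 4.83 = 5.376
L/L_☉ = 10^(−0.4 × 5.376) = 7.073×10^-3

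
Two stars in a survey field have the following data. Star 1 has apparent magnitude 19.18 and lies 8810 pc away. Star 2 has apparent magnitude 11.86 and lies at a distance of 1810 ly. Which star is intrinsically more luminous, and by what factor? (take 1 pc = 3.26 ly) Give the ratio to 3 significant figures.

Star 2 is more luminous, by a factor of 3.36.

Star 1: M = m − 5 log₁₀ d + 5 = 19.18 − 5·3.9450 + 5 = 4.455
Star 2: d = 1810 ly / 3.26 = 555.2 pc
Star 2: M = m − 5 log₁₀ d + 5 = 11.86 − 5·2.7445 + 5 = 3.138
ΔM = M_1 − M_2 = 4.455 − (3.138) = 1.317; smaller M is more luminous → Star 2.
L ratio = 10^(0.4 |ΔM|) = 10^0.527 = 3.365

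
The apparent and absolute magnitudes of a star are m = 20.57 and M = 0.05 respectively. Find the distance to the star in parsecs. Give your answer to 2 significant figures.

d ≈ 130000 pc

Distance modulus: m − M = 20.57 − (0.05) = 20.520
m − M = 5 log₁₀ d − 5
log₁₀ d = (m − M)/5 + 1 = 5.1040
d = 10^5.1040 = 127100 pc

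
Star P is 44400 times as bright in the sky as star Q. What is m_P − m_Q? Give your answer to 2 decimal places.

m_P − m_Q ≈ -11.62

Pogson: Δm = −2.5 log₁₀(ratio) = −2.5 log₁₀(44400) = −2.5 × 4.6474 = -11.618
Star P is brighter, so it has the smaller magnitude: the difference is negative.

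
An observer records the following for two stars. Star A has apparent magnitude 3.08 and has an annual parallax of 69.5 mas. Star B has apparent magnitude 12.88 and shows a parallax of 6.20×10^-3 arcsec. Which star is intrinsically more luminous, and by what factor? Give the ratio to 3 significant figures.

Star A: p = 69.5 mas = 0.0695″ → d = 1/p = 14.39 pc
Star A: M = m − 5 log₁₀ d + 5 = 3.08 − 5·1.1580 + 5 = 2.290
Star B: d = 1/p = 1/6.20×10^-3″ = 161.3 pc
Star B: M = m − 5 log₁₀ d + 5 = 12.88 − 5·2.2076 + 5 = 6.842
ΔM = M_A − M_B = 2.290 − (6.842) = -4.552; smaller M is more luminous → Star A.
L ratio = 10^(0.4 |ΔM|) = 10^1.821 = 66.19

Star A is more luminous, by a factor of 66.2.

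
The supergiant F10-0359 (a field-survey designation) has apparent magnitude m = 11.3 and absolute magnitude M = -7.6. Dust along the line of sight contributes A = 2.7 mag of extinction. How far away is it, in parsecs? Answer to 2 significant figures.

d ≈ 17000 pc

m − M = 5 log₁₀(d/10 pc) + A  ⇒  11.3 − (-7.6) − 2.7 = 5 log₁₀(d/10)
16.200 = 5 log₁₀(d/10)
log₁₀ d = (m − M − A)/5 + 1 = 4.2400
d = 10^4.2400 = 17380 pc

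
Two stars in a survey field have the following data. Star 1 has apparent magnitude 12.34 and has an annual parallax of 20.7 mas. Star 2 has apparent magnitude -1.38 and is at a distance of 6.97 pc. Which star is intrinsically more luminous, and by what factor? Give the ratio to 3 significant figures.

Star 1: p = 20.7 mas = 0.0207″ → d = 1/p = 48.31 pc
Star 1: M = m − 5 log₁₀ d + 5 = 12.34 − 5·1.6840 + 5 = 8.920
Star 2: M = m − 5 log₁₀ d + 5 = -1.38 − 5·0.8432 + 5 = -0.596
ΔM = M_1 − M_2 = 8.920 − (-0.596) = 9.516; smaller M is more luminous → Star 2.
L ratio = 10^(0.4 |ΔM|) = 10^3.806 = 6403

Star 2 is more luminous, by a factor of 6400.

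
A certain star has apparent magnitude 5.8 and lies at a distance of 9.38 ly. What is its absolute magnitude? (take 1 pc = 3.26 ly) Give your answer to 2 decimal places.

M ≈ 8.51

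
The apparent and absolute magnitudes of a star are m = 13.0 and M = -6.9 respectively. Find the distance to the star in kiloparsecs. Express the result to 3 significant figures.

μ = m − M = 19.900
m − M = 5 log₁₀ d − 5
log₁₀ d = (m − M)/5 + 1 = 4.9800
d = 10^4.9800 = 95500 pc
= 95.50 kpc

d ≈ 95.5 kpc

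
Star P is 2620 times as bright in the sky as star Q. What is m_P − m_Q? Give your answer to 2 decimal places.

m_P − m_Q ≈ -8.55

Pogson: Δm = −2.5 log₁₀(ratio) = −2.5 log₁₀(2620) = −2.5 × 3.4183 = -8.546
Star P is brighter, so it has the smaller magnitude: the difference is negative.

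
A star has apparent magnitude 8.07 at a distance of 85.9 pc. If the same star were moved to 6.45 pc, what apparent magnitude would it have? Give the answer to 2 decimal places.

Flux ∝ 1/d², so Δm = 5 log₁₀(d₂/d₁) = 5 log₁₀(6.45/85.9) = -5.622
m₂ = m₁ + Δm = 8.07 + (-5.622) = 2.448

m ≈ 2.45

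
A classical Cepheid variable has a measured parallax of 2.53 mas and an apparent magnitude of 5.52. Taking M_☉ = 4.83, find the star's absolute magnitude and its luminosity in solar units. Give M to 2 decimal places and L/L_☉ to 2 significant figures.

M ≈ -2.46; L/L_☉ ≈ 830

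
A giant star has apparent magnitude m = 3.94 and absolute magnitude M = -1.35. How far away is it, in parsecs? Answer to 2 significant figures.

μ = m − M = 5.290
m − M = 5 log₁₀ d − 5
log₁₀ d = (m − M)/5 + 1 = 2.0580
d = 10^2.0580 = 114.3 pc

d ≈ 110 pc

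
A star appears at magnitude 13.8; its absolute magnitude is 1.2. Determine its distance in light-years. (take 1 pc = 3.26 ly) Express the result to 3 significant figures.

d ≈ 10800 ly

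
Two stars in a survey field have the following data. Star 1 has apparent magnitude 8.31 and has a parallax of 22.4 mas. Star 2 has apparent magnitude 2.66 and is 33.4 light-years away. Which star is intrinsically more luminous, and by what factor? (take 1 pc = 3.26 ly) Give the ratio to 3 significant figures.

Star 2 is more luminous, by a factor of 9.58.

Star 1: p = 22.4 mas = 0.0224″ → d = 1/p = 44.64 pc
Star 1: M = m − 5 log₁₀ d + 5 = 8.31 − 5·1.6498 + 5 = 5.061
Star 2: d = 33.4 ly / 3.26 = 10.25 pc
Star 2: M = m − 5 log₁₀ d + 5 = 2.66 − 5·1.0105 + 5 = 2.607
ΔM = M_1 − M_2 = 5.061 − (2.607) = 2.454; smaller M is more luminous → Star 2.
L ratio = 10^(0.4 |ΔM|) = 10^0.982 = 9.584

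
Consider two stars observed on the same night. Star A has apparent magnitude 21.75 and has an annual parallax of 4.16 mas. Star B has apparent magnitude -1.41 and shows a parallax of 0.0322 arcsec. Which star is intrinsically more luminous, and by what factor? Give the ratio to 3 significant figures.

Star A: p = 4.16 mas = 4.16×10^-3″ → d = 1/p = 240.4 pc
Star A: M = m − 5 log₁₀ d + 5 = 21.75 − 5·2.3809 + 5 = 14.845
Star B: d = 1/p = 1/0.0322″ = 31.06 pc
Star B: M = m − 5 log₁₀ d + 5 = -1.41 − 5·1.4921 + 5 = -3.871
ΔM = M_A − M_B = 14.845 − (-3.871) = 18.716; smaller M is more luminous → Star B.
L ratio = 10^(0.4 |ΔM|) = 10^7.486 = 3.065×10^7

Star B is more luminous, by a factor of 3.07×10^7.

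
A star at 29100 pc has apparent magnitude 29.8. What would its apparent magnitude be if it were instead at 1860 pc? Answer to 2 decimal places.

Flux ∝ 1/d², so Δm = 5 log₁₀(d₂/d₁) = 5 log₁₀(1860/29100) = -5.972
m₂ = m₁ + Δm = 29.8 + (-5.972) = 23.828

m ≈ 23.83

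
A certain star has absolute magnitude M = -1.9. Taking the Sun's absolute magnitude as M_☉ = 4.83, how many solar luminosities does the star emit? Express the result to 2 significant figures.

L/L_☉ ≈ 490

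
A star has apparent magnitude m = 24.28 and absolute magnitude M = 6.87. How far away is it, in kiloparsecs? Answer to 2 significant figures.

d ≈ 30 kpc

Distance modulus: m − M = 24.28 − (6.87) = 17.410
m − M = 5 log₁₀ d − 5
log₁₀ d = (m − M)/5 + 1 = 4.4820
d = 10^4.4820 = 30340 pc
= 30.34 kpc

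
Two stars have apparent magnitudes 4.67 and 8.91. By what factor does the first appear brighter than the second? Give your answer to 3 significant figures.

49.7

Δm = 4.67 − (8.91) = -4.24
Flux ratio = 10^(−0.4 Δm) = 10^(−0.4 × -4.24) = 10^1.696 = 49.66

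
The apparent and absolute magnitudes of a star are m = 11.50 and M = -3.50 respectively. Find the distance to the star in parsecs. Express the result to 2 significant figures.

d ≈ 10000 pc

μ = m − M = 15.000
m − M = 5 log₁₀ d − 5
log₁₀ d = (m − M)/5 + 1 = 4.0000
d = 10^4.0000 = 10000 pc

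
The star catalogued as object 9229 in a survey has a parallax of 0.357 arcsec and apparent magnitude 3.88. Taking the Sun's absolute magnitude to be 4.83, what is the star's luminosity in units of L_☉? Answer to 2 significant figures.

L/L_☉ ≈ 0.19

d = 1/p = 1/0.357″ = 2.801 pc
M = m − 5 log₁₀ d + 5 = 3.88 − 5·0.4473 + 5 = 6.643
M − M_☉ = 6.643 − 4.83 = 1.813
L/L_☉ = 10^(−0.4 × 1.813) = 0.1882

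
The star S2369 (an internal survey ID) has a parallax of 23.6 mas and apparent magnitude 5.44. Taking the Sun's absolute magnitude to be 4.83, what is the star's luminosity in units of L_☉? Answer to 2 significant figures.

L/L_☉ ≈ 10

d = 1/p = 1000/23.6 mas = 42.37 pc
M = m − 5 log₁₀ d + 5 = 5.44 − 5·1.6271 + 5 = 2.305
M − M_☉ = 2.305 − 4.83 = -2.525
L/L_☉ = 10^(−0.4 × -2.525) = 10.24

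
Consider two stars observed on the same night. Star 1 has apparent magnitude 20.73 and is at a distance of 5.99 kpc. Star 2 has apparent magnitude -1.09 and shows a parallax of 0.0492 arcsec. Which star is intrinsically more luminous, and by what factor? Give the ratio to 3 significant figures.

Star 2 is more luminous, by a factor of 6150.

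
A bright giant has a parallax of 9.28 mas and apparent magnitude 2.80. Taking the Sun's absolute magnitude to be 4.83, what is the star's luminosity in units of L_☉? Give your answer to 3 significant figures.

L/L_☉ ≈ 753

d = 1/p = 1000/9.28 mas = 107.8 pc
M = m − 5 log₁₀ d + 5 = 2.80 − 5·2.0325 + 5 = -2.362
M − M_☉ = -2.362 − 4.83 = -7.192
L/L_☉ = 10^(−0.4 × -7.192) = 753.2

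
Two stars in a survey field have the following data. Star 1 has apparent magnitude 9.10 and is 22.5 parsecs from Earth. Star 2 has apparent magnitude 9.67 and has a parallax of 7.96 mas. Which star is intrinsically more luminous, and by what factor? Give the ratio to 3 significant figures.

Star 2 is more luminous, by a factor of 18.4.

Star 1: M = m − 5 log₁₀ d + 5 = 9.10 − 5·1.3522 + 5 = 7.339
Star 2: p = 7.96 mas = 7.96×10^-3″ → d = 1/p = 125.6 pc
Star 2: M = m − 5 log₁₀ d + 5 = 9.67 − 5·2.0991 + 5 = 4.175
ΔM = M_1 − M_2 = 7.339 − (4.175) = 3.165; smaller M is more luminous → Star 2.
L ratio = 10^(0.4 |ΔM|) = 10^1.266 = 18.44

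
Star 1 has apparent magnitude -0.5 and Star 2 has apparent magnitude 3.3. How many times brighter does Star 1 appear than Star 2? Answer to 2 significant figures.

33

Δm = -0.5 − (3.3) = -3.8
Flux ratio = 10^(−0.4 Δm) = 10^(−0.4 × -3.8) = 10^1.520 = 33.11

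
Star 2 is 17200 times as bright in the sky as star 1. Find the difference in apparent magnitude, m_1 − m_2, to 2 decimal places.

Pogson: Δm = −2.5 log₁₀(ratio) = −2.5 log₁₀(17200) = −2.5 × 4.2355 = -10.589
Star 2 is brighter so has the smaller magnitude: m_1 − m_2 is positive.

m_1 − m_2 ≈ 10.59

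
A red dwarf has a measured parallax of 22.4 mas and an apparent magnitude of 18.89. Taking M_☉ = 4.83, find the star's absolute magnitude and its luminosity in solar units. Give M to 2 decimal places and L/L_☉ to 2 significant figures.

M ≈ 15.64; L/L_☉ ≈ 4.7×10^-5

d = 1/p = 1000/22.4 mas = 44.64 pc
M = m − 5 log₁₀ d + 5 = 18.89 − 5·1.6498 + 5 = 15.641
M − M_☉ = 15.641 − 4.83 = 10.811
L/L_☉ = 10^(−0.4 × 10.811) = 4.737×10^-5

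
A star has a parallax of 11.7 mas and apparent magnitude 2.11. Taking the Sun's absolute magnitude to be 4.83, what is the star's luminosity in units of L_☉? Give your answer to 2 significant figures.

L/L_☉ ≈ 890

d = 1/p = 1000/11.7 mas = 85.47 pc
M = m − 5 log₁₀ d + 5 = 2.11 − 5·1.9318 + 5 = -2.549
M − M_☉ = -2.549 − 4.83 = -7.379
L/L_☉ = 10^(−0.4 × -7.379) = 894.6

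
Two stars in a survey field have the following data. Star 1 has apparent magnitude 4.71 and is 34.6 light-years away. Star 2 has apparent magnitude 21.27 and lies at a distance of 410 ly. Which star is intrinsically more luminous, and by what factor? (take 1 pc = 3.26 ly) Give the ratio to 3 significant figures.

Star 1 is more luminous, by a factor of 30000.

Star 1: d = 34.6 ly / 3.26 = 10.61 pc
Star 1: M = m − 5 log₁₀ d + 5 = 4.71 − 5·1.0259 + 5 = 4.581
Star 2: d = 410 ly / 3.26 = 125.8 pc
Star 2: M = m − 5 log₁₀ d + 5 = 21.27 − 5·2.0996 + 5 = 15.772
ΔM = M_1 − M_2 = 4.581 − (15.772) = -11.191; smaller M is more luminous → Star 1.
L ratio = 10^(0.4 |ΔM|) = 10^4.477 = 29960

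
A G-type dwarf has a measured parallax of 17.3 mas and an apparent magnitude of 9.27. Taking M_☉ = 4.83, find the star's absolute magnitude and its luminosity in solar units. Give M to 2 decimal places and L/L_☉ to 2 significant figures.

d = 1/p = 1000/17.3 mas = 57.80 pc
M = m − 5 log₁₀ d + 5 = 9.27 − 5·1.7620 + 5 = 5.460
M − M_☉ = 5.460 − 4.83 = 0.630
L/L_☉ = 10^(−0.4 × 0.630) = 0.5596

M ≈ 5.46; L/L_☉ ≈ 0.56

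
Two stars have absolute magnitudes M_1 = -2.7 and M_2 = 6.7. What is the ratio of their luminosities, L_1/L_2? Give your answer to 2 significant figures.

L_1/L_2 ≈ 5800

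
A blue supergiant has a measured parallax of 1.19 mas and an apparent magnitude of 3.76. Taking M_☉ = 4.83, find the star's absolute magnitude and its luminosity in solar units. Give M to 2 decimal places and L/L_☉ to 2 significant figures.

d = 1/p = 1000/1.19 mas = 840.3 pc
M = m − 5 log₁₀ d + 5 = 3.76 − 5·2.9245 + 5 = -5.862
M − M_☉ = -5.862 − 4.83 = -10.692
L/L_☉ = 10^(−0.4 × -10.692) = 18920

M ≈ -5.86; L/L_☉ ≈ 19000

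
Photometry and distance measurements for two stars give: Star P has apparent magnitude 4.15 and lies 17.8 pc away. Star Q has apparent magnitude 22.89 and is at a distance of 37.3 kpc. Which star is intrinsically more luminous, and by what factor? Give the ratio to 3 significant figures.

Star P is more luminous, by a factor of 7.14.

Star P: M = m − 5 log₁₀ d + 5 = 4.15 − 5·1.2504 + 5 = 2.898
Star Q: d = 37.3 kpc = 37300 pc
Star Q: M = m − 5 log₁₀ d + 5 = 22.89 − 5·4.5717 + 5 = 5.031
ΔM = M_P − M_Q = 2.898 − (5.031) = -2.134; smaller M is more luminous → Star P.
L ratio = 10^(0.4 |ΔM|) = 10^0.853 = 7.135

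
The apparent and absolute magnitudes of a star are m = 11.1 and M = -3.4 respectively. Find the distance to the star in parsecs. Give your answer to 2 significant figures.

μ = m − M = 14.500
m − M = 5 log₁₀ d − 5
log₁₀ d = (m − M)/5 + 1 = 3.9000
d = 10^3.9000 = 7943 pc

d ≈ 7900 pc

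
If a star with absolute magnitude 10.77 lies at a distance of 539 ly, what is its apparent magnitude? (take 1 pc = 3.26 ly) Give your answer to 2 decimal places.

d = 539 ly / 3.26 = 165.3 pc
m = M + 5 log₁₀ d − 5 = 10.77 + 5·2.2184 − 5 = 16.862

m ≈ 16.86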